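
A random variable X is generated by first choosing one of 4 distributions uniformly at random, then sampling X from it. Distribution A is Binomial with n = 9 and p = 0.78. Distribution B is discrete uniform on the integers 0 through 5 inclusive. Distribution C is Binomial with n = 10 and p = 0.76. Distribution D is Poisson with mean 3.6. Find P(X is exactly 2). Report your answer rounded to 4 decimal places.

0.0861

Conditional on each component, P(X = 2): A: 0.000546324; B: 0.166667; C: 0.000286108; D: 0.177058.
By total probability, P(X = 2) = 0.25·0.000546324 + 0.25·0.166667 + 0.25·0.000286108 + 0.25·0.177058 = 0.0861392.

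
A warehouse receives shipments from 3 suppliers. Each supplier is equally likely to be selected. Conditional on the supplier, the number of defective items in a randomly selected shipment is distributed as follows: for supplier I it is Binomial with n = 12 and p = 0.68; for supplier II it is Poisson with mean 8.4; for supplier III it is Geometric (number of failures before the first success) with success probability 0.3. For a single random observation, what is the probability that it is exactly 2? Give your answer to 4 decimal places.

0.0518

Conditional on each supplier, P(X = 2): I: 0.000343607; II: 0.00793332; III: 0.147.
By total probability, P(X = 2) = 0.333333·0.000343607 + 0.333333·0.00793332 + 0.333333·0.147 = 0.051759.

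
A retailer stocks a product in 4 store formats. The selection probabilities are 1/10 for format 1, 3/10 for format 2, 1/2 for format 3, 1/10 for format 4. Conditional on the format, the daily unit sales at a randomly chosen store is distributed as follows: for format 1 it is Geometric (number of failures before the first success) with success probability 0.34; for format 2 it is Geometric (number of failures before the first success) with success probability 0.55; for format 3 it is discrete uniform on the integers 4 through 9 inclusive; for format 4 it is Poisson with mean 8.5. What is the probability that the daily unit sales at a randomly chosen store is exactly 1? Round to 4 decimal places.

Conditional on each format, P(X = 1): 1: 0.2244; 2: 0.2475; 3: 0; 4: 0.00172948.
By total probability, P(X = 1) = 0.1·0.2244 + 0.3·0.2475 + 0.5·0 + 0.1·0.00172948 = 0.0968629.

0.0969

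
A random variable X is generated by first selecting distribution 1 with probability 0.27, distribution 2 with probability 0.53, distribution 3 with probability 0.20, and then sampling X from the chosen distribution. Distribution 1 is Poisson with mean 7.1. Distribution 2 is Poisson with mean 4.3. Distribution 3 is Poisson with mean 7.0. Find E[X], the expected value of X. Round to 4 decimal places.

Component means — 1: 7.1; 2: 4.3; 3: 7.
E[X] = 0.27·7.1 + 0.53·4.3 + 0.2·7 = 5.596.

5.5960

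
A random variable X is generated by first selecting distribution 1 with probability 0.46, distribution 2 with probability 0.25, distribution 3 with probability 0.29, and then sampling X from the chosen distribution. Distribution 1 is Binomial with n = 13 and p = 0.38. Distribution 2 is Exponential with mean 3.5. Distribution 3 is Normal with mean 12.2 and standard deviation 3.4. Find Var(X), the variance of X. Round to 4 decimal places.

Per component, 1: μ=4.94, E[X²]=27.4664; 2: μ=3.5, E[X²]=24.5; 3: μ=12.2, E[X²]=160.4.
E[X] = 0.46·4.94 + 0.25·3.5 + 0.29·12.2 = 6.6854.
E[X²] = 0.46·27.4664 + 0.25·24.5 + 0.29·160.4 = 65.2755.
Var(X) = E[X²] − (E[X])² = 65.2755 − 44.6946 = 20.581.

20.5810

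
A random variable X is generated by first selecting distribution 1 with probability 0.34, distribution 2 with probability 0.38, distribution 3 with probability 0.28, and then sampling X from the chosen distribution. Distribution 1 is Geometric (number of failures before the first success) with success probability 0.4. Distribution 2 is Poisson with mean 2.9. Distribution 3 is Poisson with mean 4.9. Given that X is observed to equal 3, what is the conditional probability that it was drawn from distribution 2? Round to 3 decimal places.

Likelihoods P(X=3 | ·): 1: 0.0864; 2: 0.22366; 3: 0.146014.
Posterior ∝ prior × likelihood. Numerator for 2: 0.38·0.22366 = 0.0849909.
Normalizing constant: 0.34·0.0864 + 0.38·0.22366 + 0.28·0.146014 = 0.155251.
P(2 | observation) = 0.0849909 / 0.155251 = 0.547443.

0.547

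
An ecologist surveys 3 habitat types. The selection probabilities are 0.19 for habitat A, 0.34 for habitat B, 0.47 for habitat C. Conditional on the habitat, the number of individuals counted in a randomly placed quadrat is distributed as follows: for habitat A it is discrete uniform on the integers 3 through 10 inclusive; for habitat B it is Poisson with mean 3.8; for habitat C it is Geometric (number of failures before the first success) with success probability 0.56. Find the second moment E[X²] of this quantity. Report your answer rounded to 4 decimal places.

16.1762

For each component E[X²] = Var + (mean)², giving A: 47.5; B: 18.24; C: 2.02041.
Overall E[X²] = 0.19·47.5 + 0.34·18.24 + 0.47·2.02041 = 16.1762.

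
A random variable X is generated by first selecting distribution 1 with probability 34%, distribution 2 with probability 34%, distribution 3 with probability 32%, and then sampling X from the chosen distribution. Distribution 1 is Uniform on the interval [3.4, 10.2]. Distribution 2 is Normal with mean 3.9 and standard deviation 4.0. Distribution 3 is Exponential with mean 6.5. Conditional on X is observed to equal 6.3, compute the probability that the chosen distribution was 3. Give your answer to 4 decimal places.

0.1925

Likelihoods f(6.3 | ·): 1: 0.147059; 2: 0.0833062; 3: 0.0583653.
Posterior ∝ prior × likelihood. Numerator for 3: 0.32·0.0583653 = 0.0186769.
Normalizing constant: 0.34·0.147059 + 0.34·0.0833062 + 0.32·0.0583653 = 0.097001.
P(3 | observation) = 0.0186769 / 0.097001 = 0.192543.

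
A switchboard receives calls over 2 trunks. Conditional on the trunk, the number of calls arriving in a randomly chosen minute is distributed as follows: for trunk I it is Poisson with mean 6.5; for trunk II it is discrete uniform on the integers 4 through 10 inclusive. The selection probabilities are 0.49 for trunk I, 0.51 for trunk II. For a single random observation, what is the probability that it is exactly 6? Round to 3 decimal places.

Conditional on each trunk, P(X = 6): I: 0.157483; II: 0.142857.
By total probability, P(X = 6) = 0.49·0.157483 + 0.51·0.142857 = 0.150024.

0.150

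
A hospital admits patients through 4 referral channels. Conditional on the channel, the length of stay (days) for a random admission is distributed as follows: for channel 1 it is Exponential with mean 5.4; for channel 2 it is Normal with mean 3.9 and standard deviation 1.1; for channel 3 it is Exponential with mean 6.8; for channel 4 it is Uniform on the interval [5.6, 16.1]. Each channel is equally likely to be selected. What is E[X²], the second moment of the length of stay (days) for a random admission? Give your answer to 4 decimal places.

73.5325

For each component E[X²] = Var + (mean)², giving 1: 58.32; 2: 16.42; 3: 92.48; 4: 126.91.
Overall E[X²] = 0.25·58.32 + 0.25·16.42 + 0.25·92.48 + 0.25·126.91 = 73.5325.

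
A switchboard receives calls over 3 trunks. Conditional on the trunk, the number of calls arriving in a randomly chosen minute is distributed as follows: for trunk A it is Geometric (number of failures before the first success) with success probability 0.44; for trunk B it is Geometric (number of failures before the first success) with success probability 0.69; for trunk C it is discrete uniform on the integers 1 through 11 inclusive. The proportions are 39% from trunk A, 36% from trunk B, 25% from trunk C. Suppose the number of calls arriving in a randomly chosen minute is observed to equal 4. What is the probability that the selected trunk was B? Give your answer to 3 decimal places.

Likelihoods P(X=4 | ·): A: 0.0432718; B: 0.00637229; C: 0.0909091.
Posterior ∝ prior × likelihood. Numerator for B: 0.36·0.00637229 = 0.00229403.
Normalizing constant: 0.39·0.0432718 + 0.36·0.00637229 + 0.25·0.0909091 = 0.0418973.
P(B | observation) = 0.00229403 / 0.0418973 = 0.0547536.

0.055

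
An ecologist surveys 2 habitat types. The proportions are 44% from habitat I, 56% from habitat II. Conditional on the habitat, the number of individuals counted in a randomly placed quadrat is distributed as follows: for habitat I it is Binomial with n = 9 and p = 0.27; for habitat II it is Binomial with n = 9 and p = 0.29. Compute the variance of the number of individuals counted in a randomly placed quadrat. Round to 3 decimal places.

1.826

Per component, I: μ=2.43, E[X²]=7.6788; II: μ=2.61, E[X²]=8.6652.
E[X] = 0.44·2.43 + 0.56·2.61 = 2.5308.
E[X²] = 0.44·7.6788 + 0.56·8.6652 = 8.23118.
Var(X) = E[X²] − (E[X])² = 8.23118 − 6.40495 = 1.82624.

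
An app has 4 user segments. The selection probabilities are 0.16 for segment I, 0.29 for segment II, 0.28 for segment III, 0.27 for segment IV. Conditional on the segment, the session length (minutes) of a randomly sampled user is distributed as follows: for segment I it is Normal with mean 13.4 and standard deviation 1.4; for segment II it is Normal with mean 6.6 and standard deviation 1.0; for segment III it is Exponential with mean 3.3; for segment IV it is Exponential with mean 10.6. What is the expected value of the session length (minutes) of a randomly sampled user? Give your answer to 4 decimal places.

Component means — I: 13.4; II: 6.6; III: 3.3; IV: 10.6.
E[X] = 0.16·13.4 + 0.29·6.6 + 0.28·3.3 + 0.27·10.6 = 7.844.

7.8440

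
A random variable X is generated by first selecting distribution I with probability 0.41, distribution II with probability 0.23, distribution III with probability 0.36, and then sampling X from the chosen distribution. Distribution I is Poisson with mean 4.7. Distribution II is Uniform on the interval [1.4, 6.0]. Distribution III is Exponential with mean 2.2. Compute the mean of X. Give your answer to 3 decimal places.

Component means — I: 4.7; II: 3.7; III: 2.2.
E[X] = 0.41·4.7 + 0.23·3.7 + 0.36·2.2 = 3.57.

3.570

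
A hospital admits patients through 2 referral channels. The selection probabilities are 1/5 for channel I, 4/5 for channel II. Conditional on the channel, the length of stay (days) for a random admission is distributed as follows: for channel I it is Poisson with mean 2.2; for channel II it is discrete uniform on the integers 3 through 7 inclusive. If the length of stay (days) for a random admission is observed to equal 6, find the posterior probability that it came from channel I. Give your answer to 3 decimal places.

Likelihoods P(X=6 | ·): I: 0.0174484; II: 0.2.
Posterior ∝ prior × likelihood. Numerator for I: 0.2·0.0174484 = 0.00348968.
Normalizing constant: 0.2·0.0174484 + 0.8·0.2 = 0.16349.
P(I | observation) = 0.00348968 / 0.16349 = 0.021345.

0.021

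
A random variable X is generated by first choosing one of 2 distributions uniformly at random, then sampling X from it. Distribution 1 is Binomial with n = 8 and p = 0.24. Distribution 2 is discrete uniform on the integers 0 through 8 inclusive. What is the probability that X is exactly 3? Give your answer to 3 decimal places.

Conditional on each component, P(X = 3): 1: 0.196286; 2: 0.111111.
By total probability, P(X = 3) = 0.5·0.196286 + 0.5·0.111111 = 0.153699.

0.154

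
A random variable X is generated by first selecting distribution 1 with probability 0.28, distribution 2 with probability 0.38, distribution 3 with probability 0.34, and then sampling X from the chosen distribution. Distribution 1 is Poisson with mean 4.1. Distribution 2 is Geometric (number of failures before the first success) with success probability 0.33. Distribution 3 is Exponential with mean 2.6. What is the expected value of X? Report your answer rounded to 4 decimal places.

Component means — 1: 4.1; 2: 2.0303; 3: 2.6.
E[X] = 0.28·4.1 + 0.38·2.0303 + 0.34·2.6 = 2.80352.

2.8035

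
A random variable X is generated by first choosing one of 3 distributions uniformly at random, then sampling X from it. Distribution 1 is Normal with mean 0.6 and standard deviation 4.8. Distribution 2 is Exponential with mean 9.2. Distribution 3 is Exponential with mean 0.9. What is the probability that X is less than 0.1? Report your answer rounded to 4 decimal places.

Conditional on each component, P(X < 0.1): 1: 0.458519; 2: 0.0108107; 3: 0.105161.
By total probability, P(X < 0.1) = 0.333333·0.458519 + 0.333333·0.0108107 + 0.333333·0.105161 = 0.191497.

0.1915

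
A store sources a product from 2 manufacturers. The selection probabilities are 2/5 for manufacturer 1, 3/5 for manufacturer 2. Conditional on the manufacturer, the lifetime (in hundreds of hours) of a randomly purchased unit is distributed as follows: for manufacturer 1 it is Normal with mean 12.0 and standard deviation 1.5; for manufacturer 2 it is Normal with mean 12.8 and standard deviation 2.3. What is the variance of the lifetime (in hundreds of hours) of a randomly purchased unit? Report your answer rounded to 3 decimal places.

4.228

Per component, 1: μ=12, E[X²]=146.25; 2: μ=12.8, E[X²]=169.13.
E[X] = 0.4·12 + 0.6·12.8 = 12.48.
E[X²] = 0.4·146.25 + 0.6·169.13 = 159.978.
Var(X) = E[X²] − (E[X])² = 159.978 − 155.75 = 4.2276.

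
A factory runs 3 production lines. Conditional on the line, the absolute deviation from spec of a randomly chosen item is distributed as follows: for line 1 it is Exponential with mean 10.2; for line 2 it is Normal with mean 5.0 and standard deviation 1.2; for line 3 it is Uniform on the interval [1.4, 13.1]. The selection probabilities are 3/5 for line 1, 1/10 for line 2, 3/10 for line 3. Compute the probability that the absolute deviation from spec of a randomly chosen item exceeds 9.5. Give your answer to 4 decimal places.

0.3287

Conditional on each line, P(X > 9.5): 1: 0.394013; 2: 8.84173e-05; 3: 0.307692.
By total probability, P(X > 9.5) = 0.6·0.394013 + 0.1·8.84173e-05 + 0.3·0.307692 = 0.328724.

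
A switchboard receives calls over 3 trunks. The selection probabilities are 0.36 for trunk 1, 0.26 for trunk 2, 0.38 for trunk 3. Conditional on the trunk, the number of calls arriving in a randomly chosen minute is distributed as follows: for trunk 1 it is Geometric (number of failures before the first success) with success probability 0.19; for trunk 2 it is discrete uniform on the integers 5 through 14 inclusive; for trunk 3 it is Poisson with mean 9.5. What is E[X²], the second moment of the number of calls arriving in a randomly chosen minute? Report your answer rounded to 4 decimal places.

For each component E[X²] = Var + (mean)², giving 1: 40.6122; 2: 98.5; 3: 99.75.
Overall E[X²] = 0.36·40.6122 + 0.26·98.5 + 0.38·99.75 = 78.1354.

78.1354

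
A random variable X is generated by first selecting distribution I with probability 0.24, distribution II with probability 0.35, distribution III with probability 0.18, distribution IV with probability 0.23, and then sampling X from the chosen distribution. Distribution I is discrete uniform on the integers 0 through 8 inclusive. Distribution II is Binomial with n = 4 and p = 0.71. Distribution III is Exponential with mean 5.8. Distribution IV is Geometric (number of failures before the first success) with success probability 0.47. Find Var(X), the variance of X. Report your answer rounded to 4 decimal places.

Per component, I: μ=4, E[X²]=22.6667; II: μ=2.84, E[X²]=8.8892; III: μ=5.8, E[X²]=67.28; IV: μ=1.12766, E[X²]=3.67089.
E[X] = 0.24·4 + 0.35·2.84 + 0.18·5.8 + 0.23·1.12766 = 3.25736.
E[X²] = 0.24·22.6667 + 0.35·8.8892 + 0.18·67.28 + 0.23·3.67089 = 21.5059.
Var(X) = E[X²] − (E[X])² = 21.5059 − 10.6104 = 10.8955.

10.8955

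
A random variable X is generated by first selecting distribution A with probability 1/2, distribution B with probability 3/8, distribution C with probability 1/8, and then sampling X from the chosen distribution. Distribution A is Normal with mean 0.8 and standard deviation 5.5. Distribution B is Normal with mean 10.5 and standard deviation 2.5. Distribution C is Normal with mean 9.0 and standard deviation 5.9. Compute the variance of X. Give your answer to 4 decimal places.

43.7698

Per component, A: μ=0.8, E[X²]=30.89; B: μ=10.5, E[X²]=116.5; C: μ=9, E[X²]=115.81.
E[X] = 0.5·0.8 + 0.375·10.5 + 0.125·9 = 5.4625.
E[X²] = 0.5·30.89 + 0.375·116.5 + 0.125·115.81 = 73.6088.
Var(X) = E[X²] − (E[X])² = 73.6088 − 29.8389 = 43.7698.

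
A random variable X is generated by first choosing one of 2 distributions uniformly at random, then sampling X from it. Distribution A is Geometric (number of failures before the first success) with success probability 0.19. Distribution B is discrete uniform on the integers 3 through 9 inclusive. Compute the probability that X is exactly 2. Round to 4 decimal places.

Conditional on each component, P(X = 2): A: 0.124659; B: 0.
By total probability, P(X = 2) = 0.5·0.124659 + 0.5·0 = 0.0623295.

0.0623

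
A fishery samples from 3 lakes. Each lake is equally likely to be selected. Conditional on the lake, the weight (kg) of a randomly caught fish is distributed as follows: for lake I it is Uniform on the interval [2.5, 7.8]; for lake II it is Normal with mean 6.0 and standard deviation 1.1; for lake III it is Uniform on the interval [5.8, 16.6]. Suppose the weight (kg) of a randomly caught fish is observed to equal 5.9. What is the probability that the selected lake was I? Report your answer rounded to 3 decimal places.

Likelihoods f(5.9 | ·): I: 0.188679; II: 0.361179; III: 0.0925926.
Posterior ∝ prior × likelihood. Numerator for I: 0.333333·0.188679 = 0.0628931.
Normalizing constant: 0.333333·0.188679 + 0.333333·0.361179 + 0.333333·0.0925926 = 0.21415.
P(I | observation) = 0.0628931 / 0.21415 = 0.293687.

0.294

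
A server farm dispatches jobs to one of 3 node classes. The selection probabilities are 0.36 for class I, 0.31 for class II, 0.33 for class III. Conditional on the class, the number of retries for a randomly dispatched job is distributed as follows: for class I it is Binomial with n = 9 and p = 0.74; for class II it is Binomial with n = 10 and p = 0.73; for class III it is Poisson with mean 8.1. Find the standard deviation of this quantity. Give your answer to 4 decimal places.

2.0652

Per component, I: μ=6.66, E[X²]=46.0872; II: μ=7.3, E[X²]=55.261; III: μ=8.1, E[X²]=73.71.
E[X] = 0.36·6.66 + 0.31·7.3 + 0.33·8.1 = 7.3336.
E[X²] = 0.36·46.0872 + 0.31·55.261 + 0.33·73.71 = 58.0466.
Var(X) = E[X²] − (E[X])² = 58.0466 − 53.7817 = 4.26491.
SD(X) = √4.26491 = 2.06517.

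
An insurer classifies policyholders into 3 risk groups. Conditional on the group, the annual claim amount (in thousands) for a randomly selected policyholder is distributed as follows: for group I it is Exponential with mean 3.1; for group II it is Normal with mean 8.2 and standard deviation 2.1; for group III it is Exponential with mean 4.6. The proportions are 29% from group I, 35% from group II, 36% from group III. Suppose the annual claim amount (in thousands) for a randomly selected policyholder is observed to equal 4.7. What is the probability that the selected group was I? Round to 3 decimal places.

0.315

Likelihoods f(4.7 | ·): I: 0.0708259; II: 0.0473701; III: 0.078254.
Posterior ∝ prior × likelihood. Numerator for I: 0.29·0.0708259 = 0.0205395.
Normalizing constant: 0.29·0.0708259 + 0.35·0.0473701 + 0.36·0.078254 = 0.0652905.
P(I | observation) = 0.0205395 / 0.0652905 = 0.314587.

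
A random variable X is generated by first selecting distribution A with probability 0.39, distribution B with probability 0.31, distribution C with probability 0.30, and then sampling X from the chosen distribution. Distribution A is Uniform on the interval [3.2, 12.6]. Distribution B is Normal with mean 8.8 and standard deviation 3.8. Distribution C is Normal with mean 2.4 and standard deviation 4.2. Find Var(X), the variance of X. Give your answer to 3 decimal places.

Per component, A: μ=7.9, E[X²]=69.7733; B: μ=8.8, E[X²]=91.88; C: μ=2.4, E[X²]=23.4.
E[X] = 0.39·7.9 + 0.31·8.8 + 0.3·2.4 = 6.529.
E[X²] = 0.39·69.7733 + 0.31·91.88 + 0.3·23.4 = 62.7144.
Var(X) = E[X²] − (E[X])² = 62.7144 − 42.6278 = 20.0866.

20.087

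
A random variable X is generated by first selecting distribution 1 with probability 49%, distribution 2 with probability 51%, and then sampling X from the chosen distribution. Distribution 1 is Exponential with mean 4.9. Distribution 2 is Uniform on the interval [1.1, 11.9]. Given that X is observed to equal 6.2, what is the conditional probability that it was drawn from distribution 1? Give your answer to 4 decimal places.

0.3740

Likelihoods f(6.2 | ·): 1: 0.0575822; 2: 0.0925926.
Posterior ∝ prior × likelihood. Numerator for 1: 0.49·0.0575822 = 0.0282153.
Normalizing constant: 0.49·0.0575822 + 0.51·0.0925926 = 0.0754375.
P(1 | observation) = 0.0282153 / 0.0754375 = 0.374022.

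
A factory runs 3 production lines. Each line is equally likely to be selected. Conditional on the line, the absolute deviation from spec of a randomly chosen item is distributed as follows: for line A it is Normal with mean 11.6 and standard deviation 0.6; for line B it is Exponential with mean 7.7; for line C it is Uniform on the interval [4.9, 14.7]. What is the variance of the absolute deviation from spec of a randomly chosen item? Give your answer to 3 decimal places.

Per component, A: μ=11.6, E[X²]=134.92; B: μ=7.7, E[X²]=118.58; C: μ=9.8, E[X²]=104.043.
E[X] = 0.333333·11.6 + 0.333333·7.7 + 0.333333·9.8 = 9.7.
E[X²] = 0.333333·134.92 + 0.333333·118.58 + 0.333333·104.043 = 119.181.
Var(X) = E[X²] − (E[X])² = 119.181 − 94.09 = 25.0911.

25.091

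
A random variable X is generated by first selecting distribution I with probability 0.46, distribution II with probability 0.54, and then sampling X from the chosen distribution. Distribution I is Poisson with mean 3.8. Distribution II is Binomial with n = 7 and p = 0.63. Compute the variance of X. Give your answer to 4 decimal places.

Per component, I: μ=3.8, E[X²]=18.24; II: μ=4.41, E[X²]=21.0798.
E[X] = 0.46·3.8 + 0.54·4.41 = 4.1294.
E[X²] = 0.46·18.24 + 0.54·21.0798 = 19.7735.
Var(X) = E[X²] − (E[X])² = 19.7735 − 17.0519 = 2.72155.

2.7215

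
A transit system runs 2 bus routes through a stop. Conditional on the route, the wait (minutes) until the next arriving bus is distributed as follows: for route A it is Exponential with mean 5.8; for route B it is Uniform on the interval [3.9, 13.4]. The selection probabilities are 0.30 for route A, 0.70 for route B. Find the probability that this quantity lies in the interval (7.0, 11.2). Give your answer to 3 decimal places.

0.356

Conditional on each route, P(7.0 < X < 11.2): A: 0.154126; B: 0.442105.
By total probability, P(7.0 < X < 11.2) = 0.3·0.154126 + 0.7·0.442105 = 0.355711.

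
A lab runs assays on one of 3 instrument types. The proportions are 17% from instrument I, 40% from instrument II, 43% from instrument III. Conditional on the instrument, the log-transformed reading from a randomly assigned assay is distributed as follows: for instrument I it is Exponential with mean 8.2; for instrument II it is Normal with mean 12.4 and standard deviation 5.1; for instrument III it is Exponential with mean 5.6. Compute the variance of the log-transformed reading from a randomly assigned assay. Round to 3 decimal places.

44.967

Per component, I: μ=8.2, E[X²]=134.48; II: μ=12.4, E[X²]=179.77; III: μ=5.6, E[X²]=62.72.
E[X] = 0.17·8.2 + 0.4·12.4 + 0.43·5.6 = 8.762.
E[X²] = 0.17·134.48 + 0.4·179.77 + 0.43·62.72 = 121.739.
Var(X) = E[X²] − (E[X])² = 121.739 − 76.7726 = 44.9666.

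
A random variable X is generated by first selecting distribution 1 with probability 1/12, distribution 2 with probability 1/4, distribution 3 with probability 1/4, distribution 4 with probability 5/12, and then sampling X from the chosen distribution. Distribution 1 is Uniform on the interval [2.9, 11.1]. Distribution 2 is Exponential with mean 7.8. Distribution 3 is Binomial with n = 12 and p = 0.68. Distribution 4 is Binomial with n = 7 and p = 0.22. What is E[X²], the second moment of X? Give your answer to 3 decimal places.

For each component E[X²] = Var + (mean)², giving 1: 54.6033; 2: 121.68; 3: 69.1968; 4: 3.5728.
Overall E[X²] = 0.0833333·54.6033 + 0.25·121.68 + 0.25·69.1968 + 0.416667·3.5728 = 53.7581.

53.758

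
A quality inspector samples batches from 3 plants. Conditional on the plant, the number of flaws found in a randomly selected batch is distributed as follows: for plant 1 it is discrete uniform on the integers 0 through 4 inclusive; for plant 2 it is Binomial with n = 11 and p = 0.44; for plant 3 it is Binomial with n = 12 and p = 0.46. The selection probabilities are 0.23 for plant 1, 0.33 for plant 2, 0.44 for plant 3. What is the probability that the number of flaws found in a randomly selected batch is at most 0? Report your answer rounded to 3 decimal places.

Conditional on each plant, P(X ≤ 0): 1: 0.2; 2: 0.00169851; 3: 0.000614788.
By total probability, P(X ≤ 0) = 0.23·0.2 + 0.33·0.00169851 + 0.44·0.000614788 = 0.046831.

0.047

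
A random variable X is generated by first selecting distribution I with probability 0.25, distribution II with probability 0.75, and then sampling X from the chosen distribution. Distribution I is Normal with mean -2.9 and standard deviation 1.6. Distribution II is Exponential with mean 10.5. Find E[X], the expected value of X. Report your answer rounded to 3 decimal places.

7.150

Component means — I: -2.9; II: 10.5.
E[X] = 0.25·-2.9 + 0.75·10.5 = 7.15.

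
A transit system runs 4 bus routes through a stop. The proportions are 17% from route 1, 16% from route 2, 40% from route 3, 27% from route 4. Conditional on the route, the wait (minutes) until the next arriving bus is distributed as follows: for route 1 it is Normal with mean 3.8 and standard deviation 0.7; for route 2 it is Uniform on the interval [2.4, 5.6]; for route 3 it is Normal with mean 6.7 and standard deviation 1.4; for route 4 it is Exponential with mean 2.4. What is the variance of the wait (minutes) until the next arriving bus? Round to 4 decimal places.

5.7960

Per component, 1: μ=3.8, E[X²]=14.93; 2: μ=4, E[X²]=16.8533; 3: μ=6.7, E[X²]=46.85; 4: μ=2.4, E[X²]=11.52.
E[X] = 0.17·3.8 + 0.16·4 + 0.4·6.7 + 0.27·2.4 = 4.614.
E[X²] = 0.17·14.93 + 0.16·16.8533 + 0.4·46.85 + 0.27·11.52 = 27.085.
Var(X) = E[X²] − (E[X])² = 27.085 − 21.289 = 5.79604.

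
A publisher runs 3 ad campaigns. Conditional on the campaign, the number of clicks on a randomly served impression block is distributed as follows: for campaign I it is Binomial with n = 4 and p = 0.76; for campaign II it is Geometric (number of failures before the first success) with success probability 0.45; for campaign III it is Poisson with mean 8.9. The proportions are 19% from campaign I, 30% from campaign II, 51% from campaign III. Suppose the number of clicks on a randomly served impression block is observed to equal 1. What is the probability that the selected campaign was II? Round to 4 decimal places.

0.8962

Likelihoods P(X=1 | ·): I: 0.042025; II: 0.2475; III: 0.00121386.
Posterior ∝ prior × likelihood. Numerator for II: 0.3·0.2475 = 0.07425.
Normalizing constant: 0.19·0.042025 + 0.3·0.2475 + 0.51·0.00121386 = 0.0828538.
P(II | observation) = 0.07425 / 0.0828538 = 0.896157.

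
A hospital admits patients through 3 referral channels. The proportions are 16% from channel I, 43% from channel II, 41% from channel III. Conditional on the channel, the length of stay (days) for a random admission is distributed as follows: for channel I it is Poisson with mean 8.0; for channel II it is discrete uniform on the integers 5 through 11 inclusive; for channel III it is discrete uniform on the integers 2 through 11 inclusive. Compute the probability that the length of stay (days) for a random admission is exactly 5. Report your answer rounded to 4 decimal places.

0.1171

Conditional on each channel, P(X = 5): I: 0.0916037; II: 0.142857; III: 0.1.
By total probability, P(X = 5) = 0.16·0.0916037 + 0.43·0.142857 + 0.41·0.1 = 0.117085.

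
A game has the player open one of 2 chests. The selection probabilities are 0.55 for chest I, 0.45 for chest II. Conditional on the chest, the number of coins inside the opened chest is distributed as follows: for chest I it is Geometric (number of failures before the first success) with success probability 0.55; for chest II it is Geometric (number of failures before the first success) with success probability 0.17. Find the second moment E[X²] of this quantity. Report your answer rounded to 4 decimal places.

For each component E[X²] = Var + (mean)², giving I: 2.15702; II: 52.5571.
Overall E[X²] = 0.55·2.15702 + 0.45·52.5571 = 24.8371.

24.8371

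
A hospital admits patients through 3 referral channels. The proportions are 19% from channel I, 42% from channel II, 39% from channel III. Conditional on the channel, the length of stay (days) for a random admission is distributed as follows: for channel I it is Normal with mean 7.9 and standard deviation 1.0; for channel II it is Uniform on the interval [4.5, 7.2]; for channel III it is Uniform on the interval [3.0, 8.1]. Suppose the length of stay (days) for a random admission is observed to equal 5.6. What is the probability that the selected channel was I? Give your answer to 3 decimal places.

Likelihoods f(5.6 | ·): I: 0.028327; II: 0.37037; III: 0.196078.
Posterior ∝ prior × likelihood. Numerator for I: 0.19·0.028327 = 0.00538214.
Normalizing constant: 0.19·0.028327 + 0.42·0.37037 + 0.39·0.196078 = 0.237408.
P(I | observation) = 0.00538214 / 0.237408 = 0.0226704.

0.023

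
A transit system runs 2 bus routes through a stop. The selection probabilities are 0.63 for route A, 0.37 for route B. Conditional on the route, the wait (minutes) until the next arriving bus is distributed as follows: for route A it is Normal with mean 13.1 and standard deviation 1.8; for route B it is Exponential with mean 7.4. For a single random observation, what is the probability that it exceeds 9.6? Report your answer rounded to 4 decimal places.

0.7148

Conditional on each route, P(X > 9.6): A: 0.974079; B: 0.273269.
By total probability, P(X > 9.6) = 0.63·0.974079 + 0.37·0.273269 = 0.714779.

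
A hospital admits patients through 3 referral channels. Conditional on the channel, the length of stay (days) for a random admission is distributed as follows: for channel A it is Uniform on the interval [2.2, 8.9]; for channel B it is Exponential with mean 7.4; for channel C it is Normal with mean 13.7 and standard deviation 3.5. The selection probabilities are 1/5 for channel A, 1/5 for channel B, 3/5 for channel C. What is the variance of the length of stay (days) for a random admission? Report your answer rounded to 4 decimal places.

31.9206

Per component, A: μ=5.55, E[X²]=34.5433; B: μ=7.4, E[X²]=109.52; C: μ=13.7, E[X²]=199.94.
E[X] = 0.2·5.55 + 0.2·7.4 + 0.6·13.7 = 10.81.
E[X²] = 0.2·34.5433 + 0.2·109.52 + 0.6·199.94 = 148.777.
Var(X) = E[X²] − (E[X])² = 148.777 − 116.856 = 31.9206.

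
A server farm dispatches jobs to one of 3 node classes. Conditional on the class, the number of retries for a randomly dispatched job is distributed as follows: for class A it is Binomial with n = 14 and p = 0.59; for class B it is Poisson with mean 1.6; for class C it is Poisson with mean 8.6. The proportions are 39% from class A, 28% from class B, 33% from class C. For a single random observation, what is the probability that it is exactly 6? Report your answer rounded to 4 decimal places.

0.0749

Conditional on each class, P(X = 6): A: 0.101144; B: 0.00470453; C: 0.103449.
By total probability, P(X = 6) = 0.39·0.101144 + 0.28·0.00470453 + 0.33·0.103449 = 0.0749014.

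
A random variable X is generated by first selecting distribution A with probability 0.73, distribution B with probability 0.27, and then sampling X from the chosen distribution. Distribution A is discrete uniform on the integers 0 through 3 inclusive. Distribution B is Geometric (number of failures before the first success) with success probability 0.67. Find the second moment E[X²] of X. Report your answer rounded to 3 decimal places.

For each component E[X²] = Var + (mean)², giving A: 3.5; B: 0.977723.
Overall E[X²] = 0.73·3.5 + 0.27·0.977723 = 2.81899.

2.819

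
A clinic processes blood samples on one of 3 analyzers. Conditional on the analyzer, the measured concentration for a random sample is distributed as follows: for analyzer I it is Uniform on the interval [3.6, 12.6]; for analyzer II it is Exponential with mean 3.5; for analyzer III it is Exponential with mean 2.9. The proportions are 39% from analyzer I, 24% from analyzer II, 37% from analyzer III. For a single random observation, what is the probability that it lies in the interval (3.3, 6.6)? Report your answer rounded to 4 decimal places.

Conditional on each analyzer, P(3.3 < X < 6.6): I: 0.333333; II: 0.237793; III: 0.217773.
By total probability, P(3.3 < X < 6.6) = 0.39·0.333333 + 0.24·0.237793 + 0.37·0.217773 = 0.267646.

0.2676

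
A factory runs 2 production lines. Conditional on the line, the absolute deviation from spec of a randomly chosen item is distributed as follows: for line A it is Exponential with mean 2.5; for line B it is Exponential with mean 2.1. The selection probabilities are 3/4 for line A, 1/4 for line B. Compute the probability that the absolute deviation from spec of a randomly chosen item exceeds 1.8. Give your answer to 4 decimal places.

Conditional on each line, P(X > 1.8): A: 0.486752; B: 0.424373.
By total probability, P(X > 1.8) = 0.75·0.486752 + 0.25·0.424373 = 0.471157.

0.4712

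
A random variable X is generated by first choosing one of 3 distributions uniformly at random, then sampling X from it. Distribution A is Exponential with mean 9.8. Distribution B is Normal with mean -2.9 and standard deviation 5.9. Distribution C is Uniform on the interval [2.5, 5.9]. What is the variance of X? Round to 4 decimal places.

Per component, A: μ=9.8, E[X²]=192.08; B: μ=-2.9, E[X²]=43.22; C: μ=4.2, E[X²]=18.6033.
E[X] = 0.333333·9.8 + 0.333333·-2.9 + 0.333333·4.2 = 3.7.
E[X²] = 0.333333·192.08 + 0.333333·43.22 + 0.333333·18.6033 = 84.6344.
Var(X) = E[X²] − (E[X])² = 84.6344 − 13.69 = 70.9444.

70.9444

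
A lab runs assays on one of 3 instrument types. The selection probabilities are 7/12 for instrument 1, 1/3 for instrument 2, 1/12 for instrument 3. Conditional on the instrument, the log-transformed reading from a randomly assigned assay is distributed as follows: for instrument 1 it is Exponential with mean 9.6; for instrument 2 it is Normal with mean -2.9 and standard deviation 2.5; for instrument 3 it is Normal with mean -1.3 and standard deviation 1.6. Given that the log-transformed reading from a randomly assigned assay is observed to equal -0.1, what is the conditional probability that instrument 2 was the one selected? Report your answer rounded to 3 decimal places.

Likelihoods f(-0.1 | ·): 1: 0; 2: 0.0852277; 3: 0.188211.
Posterior ∝ prior × likelihood. Numerator for 2: 0.333333·0.0852277 = 0.0284092.
Normalizing constant: 0.583333·0 + 0.333333·0.0852277 + 0.0833333·0.188211 = 0.0440935.
P(2 | observation) = 0.0284092 / 0.0440935 = 0.644296.

0.644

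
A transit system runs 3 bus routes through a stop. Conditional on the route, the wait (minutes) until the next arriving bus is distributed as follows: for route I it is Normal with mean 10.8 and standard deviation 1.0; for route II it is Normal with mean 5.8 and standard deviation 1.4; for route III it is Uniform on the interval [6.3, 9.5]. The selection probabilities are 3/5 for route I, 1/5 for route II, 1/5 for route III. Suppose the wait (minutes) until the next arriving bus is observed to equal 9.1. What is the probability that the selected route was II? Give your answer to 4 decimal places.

Likelihoods f(9.1 | ·): I: 0.0940491; II: 0.0177127; III: 0.3125.
Posterior ∝ prior × likelihood. Numerator for II: 0.2·0.0177127 = 0.00354254.
Normalizing constant: 0.6·0.0940491 + 0.2·0.0177127 + 0.2·0.3125 = 0.122472.
P(II | observation) = 0.00354254 / 0.122472 = 0.0289253.

0.0289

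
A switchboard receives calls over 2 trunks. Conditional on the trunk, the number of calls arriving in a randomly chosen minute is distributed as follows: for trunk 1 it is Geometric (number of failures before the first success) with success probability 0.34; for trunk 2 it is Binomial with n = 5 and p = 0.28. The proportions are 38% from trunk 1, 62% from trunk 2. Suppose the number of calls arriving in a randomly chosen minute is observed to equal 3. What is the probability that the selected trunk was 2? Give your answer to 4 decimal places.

Likelihoods P(X=3 | ·): 1: 0.0977486; 2: 0.113799.
Posterior ∝ prior × likelihood. Numerator for 2: 0.62·0.113799 = 0.0705555.
Normalizing constant: 0.38·0.0977486 + 0.62·0.113799 = 0.1077.
P(2 | observation) = 0.0705555 / 0.1077 = 0.655111.

0.6551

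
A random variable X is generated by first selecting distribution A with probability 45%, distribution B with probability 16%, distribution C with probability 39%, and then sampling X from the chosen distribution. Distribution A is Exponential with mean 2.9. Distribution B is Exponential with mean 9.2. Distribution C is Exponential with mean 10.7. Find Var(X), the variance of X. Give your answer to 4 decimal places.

75.6535

Per component, A: μ=2.9, E[X²]=16.82; B: μ=9.2, E[X²]=169.28; C: μ=10.7, E[X²]=228.98.
E[X] = 0.45·2.9 + 0.16·9.2 + 0.39·10.7 = 6.95.
E[X²] = 0.45·16.82 + 0.16·169.28 + 0.39·228.98 = 123.956.
Var(X) = E[X²] − (E[X])² = 123.956 − 48.3025 = 75.6535.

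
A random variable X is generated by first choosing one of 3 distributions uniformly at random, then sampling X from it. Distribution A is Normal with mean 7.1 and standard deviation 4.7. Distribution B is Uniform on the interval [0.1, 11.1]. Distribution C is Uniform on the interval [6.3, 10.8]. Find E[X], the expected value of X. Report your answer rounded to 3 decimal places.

7.083

Component means — A: 7.1; B: 5.6; C: 8.55.
E[X] = 0.333333·7.1 + 0.333333·5.6 + 0.333333·8.55 = 7.08333.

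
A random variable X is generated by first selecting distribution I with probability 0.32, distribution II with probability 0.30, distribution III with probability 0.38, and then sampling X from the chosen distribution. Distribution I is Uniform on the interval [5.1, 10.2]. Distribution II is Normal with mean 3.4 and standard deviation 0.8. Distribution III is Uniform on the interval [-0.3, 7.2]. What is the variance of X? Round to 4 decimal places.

Per component, I: μ=7.65, E[X²]=60.69; II: μ=3.4, E[X²]=12.2; III: μ=3.45, E[X²]=16.59.
E[X] = 0.32·7.65 + 0.3·3.4 + 0.38·3.45 = 4.779.
E[X²] = 0.32·60.69 + 0.3·12.2 + 0.38·16.59 = 29.385.
Var(X) = E[X²] − (E[X])² = 29.385 − 22.8388 = 6.54616.

6.5462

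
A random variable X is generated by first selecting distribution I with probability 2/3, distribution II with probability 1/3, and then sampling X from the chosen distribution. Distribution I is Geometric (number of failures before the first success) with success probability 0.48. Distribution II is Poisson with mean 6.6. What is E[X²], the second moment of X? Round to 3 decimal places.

19.007

For each component E[X²] = Var + (mean)², giving I: 3.43056; II: 50.16.
Overall E[X²] = 0.666667·3.43056 + 0.333333·50.16 = 19.007.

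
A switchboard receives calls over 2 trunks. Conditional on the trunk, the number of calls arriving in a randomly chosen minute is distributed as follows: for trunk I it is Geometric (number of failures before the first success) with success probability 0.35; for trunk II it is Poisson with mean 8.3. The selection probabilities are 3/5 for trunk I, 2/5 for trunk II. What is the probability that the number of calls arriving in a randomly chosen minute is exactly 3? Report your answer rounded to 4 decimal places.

0.0671

Conditional on each trunk, P(X = 3): I: 0.0961188; II: 0.0236831.
By total probability, P(X = 3) = 0.6·0.0961188 + 0.4·0.0236831 = 0.0671445.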